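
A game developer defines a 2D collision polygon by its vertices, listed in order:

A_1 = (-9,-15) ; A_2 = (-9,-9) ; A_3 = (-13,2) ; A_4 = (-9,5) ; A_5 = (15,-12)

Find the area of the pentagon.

Σ = (-54) + (-135) + (-47) + (33) + (-333) = -536
Area = |Σ|/2 = 268.

268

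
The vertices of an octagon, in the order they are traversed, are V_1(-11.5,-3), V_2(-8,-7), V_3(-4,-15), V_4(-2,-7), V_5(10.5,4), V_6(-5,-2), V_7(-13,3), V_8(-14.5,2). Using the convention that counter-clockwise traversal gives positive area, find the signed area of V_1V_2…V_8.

127

Apply the shoelace formula: 2A = Σ (x_i·y_{i+1} − x_{i+1}·y_i), indices taken mod 8.
Σ = (56.5) + (92) + (-2) + (65.5) + (-1) + (-41) + (17.5) + (66.5) = 254
Signed area = Σ/2 = 127 (positive ⇒ counter-clockwise traversal).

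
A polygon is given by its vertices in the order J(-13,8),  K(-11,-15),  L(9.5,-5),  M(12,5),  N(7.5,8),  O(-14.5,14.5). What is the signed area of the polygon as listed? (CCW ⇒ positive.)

471.875

Apply Gauss's area formula: 2A = Σ (x_i·y_{i+1} − x_{i+1}·y_i), indices taken mod 6.
J→K: (-13)(-15) − (-11)(8) = 283
K→L: (-11)(-5) − (9.5)(-15) = 197.5
L→M: (9.5)(5) − (12)(-5) = 107.5
M→N: (12)(8) − (7.5)(5) = 58.5
N→O: (7.5)(14.5) − (-14.5)(8) = 224.75
O→J: (-14.5)(8) − (-13)(14.5) = 72.5
Σ = 943.75
Signed area = Σ/2 = 471.875 (positive ⇒ counter-clockwise traversal).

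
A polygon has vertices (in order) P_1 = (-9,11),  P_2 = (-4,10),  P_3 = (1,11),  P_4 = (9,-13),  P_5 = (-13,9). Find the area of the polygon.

181

Apply Gauss's area formula: 2A = Σ (x_i·y_{i+1} − x_{i+1}·y_i), indices taken mod 5.
Σ = (-46) + (-54) + (-112) + (-88) + (-62) = -362
Area = |Σ|/2 = 181.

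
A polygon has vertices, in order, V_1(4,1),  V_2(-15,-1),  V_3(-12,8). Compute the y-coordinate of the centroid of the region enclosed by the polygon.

8/3

Apply the shoelace (surveyor's) formula. First the cross-terms c_i = x_i·y_{i+1} − x_{i+1}·y_i:
  11, -132, -44  ⇒  2A = -165, A = -82.5.
Then Σ (y_i + y_{i+1})·c_i = -1320, so ȳ = -1320 / (6·(-82.5)) = 8/3.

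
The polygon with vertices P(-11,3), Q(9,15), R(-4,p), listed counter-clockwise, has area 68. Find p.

14

Write out the shoelace sum; only the two edges meeting at R involve p:
2·Area = [(9·p − (-4)·15) + ((-4)·3 − (-11)·p)] + -192
       = 20·p + -144 = 136
⇒ p = 14.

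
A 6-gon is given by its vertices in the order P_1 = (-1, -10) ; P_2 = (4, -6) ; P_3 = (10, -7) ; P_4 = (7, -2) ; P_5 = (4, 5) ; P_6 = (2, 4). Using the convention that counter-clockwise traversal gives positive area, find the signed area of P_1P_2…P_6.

P_1→P_2: (-1)(-6) − (4)(-10) = 46
P_2→P_3: (4)(-7) − (10)(-6) = 32
P_3→P_4: (10)(-2) − (7)(-7) = 29
P_4→P_5: (7)(5) − (4)(-2) = 43
P_5→P_6: (4)(4) − (2)(5) = 6
P_6→P_1: (2)(-10) − (-1)(4) = -16
Σ = 140
Signed area = Σ/2 = 70 (positive ⇒ counter-clockwise traversal).

70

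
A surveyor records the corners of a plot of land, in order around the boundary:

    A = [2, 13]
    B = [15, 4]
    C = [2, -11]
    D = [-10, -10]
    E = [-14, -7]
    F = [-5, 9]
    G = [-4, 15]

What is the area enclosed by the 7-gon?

Apply the shoelace formula: 2A = Σ (x_i·y_{i+1} − x_{i+1}·y_i), indices taken mod 7.
Σ = (-187) + (-173) + (-130) + (-70) + (-161) + (-39) + (-82) = -842
Area = |Σ|/2 = 421.

421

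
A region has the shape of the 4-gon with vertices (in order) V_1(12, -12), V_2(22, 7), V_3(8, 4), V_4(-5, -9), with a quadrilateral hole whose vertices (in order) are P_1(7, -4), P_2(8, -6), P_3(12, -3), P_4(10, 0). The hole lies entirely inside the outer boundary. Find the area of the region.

Outer boundary:
Apply the shoelace formula: 2A = Σ (x_i·y_{i+1} − x_{i+1}·y_i), indices taken mod 4.
Cross-terms: 348, 32, -52, 168  ⇒  Σ = 496
Area = |Σ|/2 = 248.
Hole:
Apply the shoelace formula: 2A = Σ (x_i·y_{i+1} − x_{i+1}·y_i), indices taken mod 4.
Cross-terms: -10, 48, 30, -40  ⇒  Σ = 28
Area = |Σ|/2 = 14.
Net area = 248 − 14 = 234.

234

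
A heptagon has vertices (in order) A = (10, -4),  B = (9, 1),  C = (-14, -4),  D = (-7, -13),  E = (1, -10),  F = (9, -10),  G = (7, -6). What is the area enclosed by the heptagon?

194.5

Apply Gauss's area formula: 2A = Σ (x_i·y_{i+1} − x_{i+1}·y_i), indices taken mod 7.
Cross-terms: 46, -22, 154, 83, 80, 16, 32  ⇒  Σ = 389
Area = |Σ|/2 = 194.5.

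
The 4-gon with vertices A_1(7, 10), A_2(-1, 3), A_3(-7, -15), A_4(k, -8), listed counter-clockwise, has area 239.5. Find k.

Write out the shoelace sum; only the two edges meeting at A_4 involve k:
2·Area = [((-7)·(-8) − k·(-15)) + (k·10 − 7·(-8))] + 67
       = 25·k + 179 = 479
⇒ k = 12.

12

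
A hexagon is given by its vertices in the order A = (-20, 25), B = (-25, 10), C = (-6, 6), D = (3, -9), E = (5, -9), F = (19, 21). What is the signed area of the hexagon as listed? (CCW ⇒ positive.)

780

Apply the shoelace formula: 2A = Σ (x_i·y_{i+1} − x_{i+1}·y_i), indices taken mod 6.
A→B: (-20)(10) − (-25)(25) = 425
B→C: (-25)(6) − (-6)(10) = -90
C→D: (-6)(-9) − (3)(6) = 36
D→E: (3)(-9) − (5)(-9) = 18
E→F: (5)(21) − (19)(-9) = 276
F→A: (19)(25) − (-20)(21) = 895
Σ = 1560
Signed area = Σ/2 = 780 (positive ⇒ counter-clockwise traversal).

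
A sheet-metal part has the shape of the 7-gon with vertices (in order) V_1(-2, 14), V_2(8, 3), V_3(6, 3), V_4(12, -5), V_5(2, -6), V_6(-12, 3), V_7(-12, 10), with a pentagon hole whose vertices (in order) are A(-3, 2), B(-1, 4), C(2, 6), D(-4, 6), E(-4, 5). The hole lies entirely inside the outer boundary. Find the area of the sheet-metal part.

257.5

Outer boundary:
Apply Gauss's area formula: 2A = Σ (x_i·y_{i+1} − x_{i+1}·y_i), indices taken mod 7.
Σ = (-118) + (6) + (-66) + (-62) + (-66) + (-84) + (-148) = -538
Area = |Σ|/2 = 269.
Hole:
Apply the shoelace (surveyor's) formula: 2A = Σ (x_i·y_{i+1} − x_{i+1}·y_i), indices taken mod 5.
Cross-terms: -10, -14, 36, 4, 7  ⇒  Σ = 23
Area = |Σ|/2 = 11.5.
Net area = 269 − 11.5 = 257.5.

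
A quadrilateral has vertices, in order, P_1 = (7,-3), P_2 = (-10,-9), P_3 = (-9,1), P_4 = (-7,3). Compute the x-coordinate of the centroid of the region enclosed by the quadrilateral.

-194/51

Apply the shoelace formula. First the cross-terms c_i = x_i·y_{i+1} − x_{i+1}·y_i:
  -93, -91, -20, 0  ⇒  2A = -204, A = -102.
Then Σ (x_i + x_{i+1})·c_i = 2328, so x̄ = 2328 / (6·(-102)) = -194/51.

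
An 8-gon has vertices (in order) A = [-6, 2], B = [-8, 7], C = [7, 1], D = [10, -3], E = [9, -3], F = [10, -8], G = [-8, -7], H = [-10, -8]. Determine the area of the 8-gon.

Apply the shoelace formula: 2A = Σ (x_i·y_{i+1} − x_{i+1}·y_i), indices taken mod 8.
Σ = (-26) + (-57) + (-31) + (-3) + (-42) + (-134) + (-6) + (-68) = -367
Area = |Σ|/2 = 183.5.

183.5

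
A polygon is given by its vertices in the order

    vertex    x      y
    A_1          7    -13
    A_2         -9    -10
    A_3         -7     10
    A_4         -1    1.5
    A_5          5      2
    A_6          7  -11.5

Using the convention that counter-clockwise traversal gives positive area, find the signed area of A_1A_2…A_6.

Σ = (-187) + (-160) + (-0.5) + (-9.5) + (-71.5) + (-10.5) = -439
Signed area = Σ/2 = -219.5 (negative ⇒ clockwise traversal).

-219.5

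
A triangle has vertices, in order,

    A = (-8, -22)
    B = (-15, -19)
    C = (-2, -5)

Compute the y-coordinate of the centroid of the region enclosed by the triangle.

Apply the shoelace (surveyor's) formula. First the cross-terms c_i = x_i·y_{i+1} − x_{i+1}·y_i:
  -178, 37, 4  ⇒  2A = -137, A = -68.5.
Then Σ (y_i + y_{i+1})·c_i = 6302, so ȳ = 6302 / (6·(-68.5)) = -46/3.

-46/3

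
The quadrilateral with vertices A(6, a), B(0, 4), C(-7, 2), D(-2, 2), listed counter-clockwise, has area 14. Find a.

Write out the shoelace sum; only the two edges meeting at A involve a:
2·Area = [((-2)·a − 6·2) + (6·4 − 0·a)] + 18
       = -2·a + 30 = 28
⇒ a = 1.

1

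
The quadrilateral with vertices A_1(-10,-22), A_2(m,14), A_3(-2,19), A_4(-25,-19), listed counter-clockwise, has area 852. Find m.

23

The doubled signed area Σ (x_i y_{i+1} − x_{i+1} y_i) is linear in m.
With m=0 it equals 761; the coefficient of m is 41 (from the two edges through A_2).
So 41·m + 761 = 2·852 = 1704 ⇒ m = 23.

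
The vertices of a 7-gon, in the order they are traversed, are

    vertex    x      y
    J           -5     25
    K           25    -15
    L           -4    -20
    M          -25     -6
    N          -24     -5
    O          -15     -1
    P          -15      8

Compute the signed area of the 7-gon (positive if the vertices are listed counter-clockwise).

-1063

Apply the shoelace (surveyor's) formula: 2A = Σ (x_i·y_{i+1} − x_{i+1}·y_i), indices taken mod 7.
J→K: (-5)(-15) − (25)(25) = -550
K→L: (25)(-20) − (-4)(-15) = -560
L→M: (-4)(-6) − (-25)(-20) = -476
M→N: (-25)(-5) − (-24)(-6) = -19
N→O: (-24)(-1) − (-15)(-5) = -51
O→P: (-15)(8) − (-15)(-1) = -135
P→J: (-15)(25) − (-5)(8) = -335
Σ = -2126
Signed area = Σ/2 = -1063 (negative ⇒ clockwise traversal).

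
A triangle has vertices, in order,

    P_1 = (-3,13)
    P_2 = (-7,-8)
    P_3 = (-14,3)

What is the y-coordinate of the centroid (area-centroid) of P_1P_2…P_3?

8/3

Apply the shoelace (surveyor's) formula. First the cross-terms c_i = x_i·y_{i+1} − x_{i+1}·y_i:
  115, -133, -173  ⇒  2A = -191, A = -95.5.
Then Σ (y_i + y_{i+1})·c_i = -1528, so ȳ = -1528 / (6·(-95.5)) = 8/3.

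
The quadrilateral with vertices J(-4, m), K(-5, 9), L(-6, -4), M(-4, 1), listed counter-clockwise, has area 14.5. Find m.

Write out the shoelace sum; only the two edges meeting at J involve m:
2·Area = [((-4)·m − (-4)·1) + ((-4)·9 − (-5)·m)] + 52
       = 1·m + 20 = 29
⇒ m = 9.

9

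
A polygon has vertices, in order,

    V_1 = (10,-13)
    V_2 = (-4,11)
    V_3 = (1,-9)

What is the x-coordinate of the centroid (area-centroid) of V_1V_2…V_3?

Apply the shoelace formula. First the cross-terms c_i = x_i·y_{i+1} − x_{i+1}·y_i:
  58, 25, 77  ⇒  2A = 160, A = 80.
Then Σ (x_i + x_{i+1})·c_i = 1120, so x̄ = 1120 / (6·80) = 7/3.

7/3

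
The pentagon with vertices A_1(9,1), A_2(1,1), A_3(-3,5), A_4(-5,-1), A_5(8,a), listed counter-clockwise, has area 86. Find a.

The doubled signed area Σ (x_i y_{i+1} − x_{i+1} y_i) is linear in a.
With a=0 it equals 60; the coefficient of a is -14 (from the two edges through A_5).
So -14·a + 60 = 2·86 = 172 ⇒ a = -8.

-8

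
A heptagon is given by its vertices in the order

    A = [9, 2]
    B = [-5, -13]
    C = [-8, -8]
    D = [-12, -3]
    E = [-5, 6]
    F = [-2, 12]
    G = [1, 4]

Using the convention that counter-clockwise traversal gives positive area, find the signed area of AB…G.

Cross-terms: -107, -64, -72, -87, -48, -20, -34  ⇒  Σ = -432
Signed area = Σ/2 = -216 (negative ⇒ clockwise traversal).

-216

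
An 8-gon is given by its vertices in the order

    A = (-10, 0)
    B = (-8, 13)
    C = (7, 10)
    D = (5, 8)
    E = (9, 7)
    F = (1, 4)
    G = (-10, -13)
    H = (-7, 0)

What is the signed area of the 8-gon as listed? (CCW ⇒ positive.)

Σ = (-130) + (-171) + (6) + (-37) + (29) + (27) + (-91) + (0) = -367
Signed area = Σ/2 = -183.5 (negative ⇒ clockwise traversal).

-183.5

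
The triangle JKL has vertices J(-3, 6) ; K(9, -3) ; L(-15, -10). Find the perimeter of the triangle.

|JK| = √((12)² + (-9)²) = √225 = 15
|KL| = √((-24)² + (-7)²) = √625 = 25
|LJ| = √((12)² + (16)²) = √400 = 20
Perimeter = 15 + 25 + 20 = 60.

60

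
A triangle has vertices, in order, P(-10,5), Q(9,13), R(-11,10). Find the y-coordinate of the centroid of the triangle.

Apply the shoelace formula. First the cross-terms c_i = x_i·y_{i+1} − x_{i+1}·y_i:
  -175, 233, 45  ⇒  2A = 103, A = 51.5.
Then Σ (y_i + y_{i+1})·c_i = 2884, so ȳ = 2884 / (6·51.5) = 28/3.

28/3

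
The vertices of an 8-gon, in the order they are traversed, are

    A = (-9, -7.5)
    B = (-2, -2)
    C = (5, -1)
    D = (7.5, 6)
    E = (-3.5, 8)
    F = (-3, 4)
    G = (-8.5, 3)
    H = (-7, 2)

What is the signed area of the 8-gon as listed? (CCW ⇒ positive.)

Apply the surveyor's formula: 2A = Σ (x_i·y_{i+1} − x_{i+1}·y_i), indices taken mod 8.
Σ = (3) + (12) + (37.5) + (81) + (10) + (25) + (4) + (70.5) = 243
Signed area = Σ/2 = 121.5 (positive ⇒ counter-clockwise traversal).

121.5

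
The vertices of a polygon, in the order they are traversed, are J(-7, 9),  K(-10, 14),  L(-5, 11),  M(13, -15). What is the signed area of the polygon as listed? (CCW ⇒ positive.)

-52

Apply the surveyor's formula: 2A = Σ (x_i·y_{i+1} − x_{i+1}·y_i), indices taken mod 4.
Σ = (-8) + (-40) + (-68) + (12) = -104
Signed area = Σ/2 = -52 (negative ⇒ clockwise traversal).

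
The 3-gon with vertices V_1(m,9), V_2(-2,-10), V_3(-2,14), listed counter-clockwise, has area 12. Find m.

-3

Write out the shoelace sum; only the two edges meeting at V_1 involve m:
2·Area = [((-2)·9 − m·14) + (m·(-10) − (-2)·9)] + -48
       = -24·m + -48 = 24
⇒ m = -3.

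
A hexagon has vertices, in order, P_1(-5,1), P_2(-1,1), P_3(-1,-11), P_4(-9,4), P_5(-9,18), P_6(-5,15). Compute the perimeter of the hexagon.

66

|P_1P_2| = √((4)² + (0)²) = √16 = 4
|P_2P_3| = √((0)² + (-12)²) = √144 = 12
|P_3P_4| = √((-8)² + (15)²) = √289 = 17
|P_4P_5| = √((0)² + (14)²) = √196 = 14
|P_5P_6| = √((4)² + (-3)²) = √25 = 5
|P_6P_1| = √((0)² + (-14)²) = √196 = 14
Perimeter = 4 + 12 + 17 + 14 + 5 + 14 = 66.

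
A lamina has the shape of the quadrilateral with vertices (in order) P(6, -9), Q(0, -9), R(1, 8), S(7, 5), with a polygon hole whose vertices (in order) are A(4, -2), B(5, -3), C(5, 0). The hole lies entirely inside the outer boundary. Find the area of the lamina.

Outer boundary:
Apply Gauss's area formula: 2A = Σ (x_i·y_{i+1} − x_{i+1}·y_i), indices taken mod 4.
Cross-terms: -54, 9, -51, -93  ⇒  Σ = -189
Area = |Σ|/2 = 94.5.
Hole:
Apply the shoelace formula: 2A = Σ (x_i·y_{i+1} − x_{i+1}·y_i), indices taken mod 3.
Cross-terms: -2, 15, -10  ⇒  Σ = 3
Area = |Σ|/2 = 1.5.
Net area = 94.5 − 1.5 = 93.

93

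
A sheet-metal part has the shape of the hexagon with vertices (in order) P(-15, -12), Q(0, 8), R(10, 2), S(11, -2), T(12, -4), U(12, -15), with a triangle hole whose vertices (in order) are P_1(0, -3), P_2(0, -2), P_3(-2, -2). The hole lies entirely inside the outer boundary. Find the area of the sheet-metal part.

Outer boundary:
Apply Gauss's area formula: 2A = Σ (x_i·y_{i+1} − x_{i+1}·y_i), indices taken mod 6.
Cross-terms: -120, -80, -42, -20, -132, -369  ⇒  Σ = -763
Area = |Σ|/2 = 381.5.
Hole:
Apply Gauss's area formula: 2A = Σ (x_i·y_{i+1} − x_{i+1}·y_i), indices taken mod 3.
Σ = (0) + (-4) + (6) = 2
Area = |Σ|/2 = 1.
Net area = 381.5 − 1 = 380.5.

380.5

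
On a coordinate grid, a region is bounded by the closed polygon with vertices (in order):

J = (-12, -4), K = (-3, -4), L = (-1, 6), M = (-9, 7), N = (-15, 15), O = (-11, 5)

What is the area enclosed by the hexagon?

112.5

Apply Gauss's area formula: 2A = Σ (x_i·y_{i+1} − x_{i+1}·y_i), indices taken mod 6.
Σ = (36) + (-22) + (47) + (-30) + (90) + (104) = 225
Area = |Σ|/2 = 112.5.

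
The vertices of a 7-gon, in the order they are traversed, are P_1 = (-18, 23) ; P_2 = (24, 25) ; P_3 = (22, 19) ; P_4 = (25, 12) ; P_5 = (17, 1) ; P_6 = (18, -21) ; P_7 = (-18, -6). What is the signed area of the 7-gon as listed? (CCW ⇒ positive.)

-1434.5

Cross-terms: -1002, -94, -211, -179, -375, -486, -522  ⇒  Σ = -2869
Signed area = Σ/2 = -1434.5 (negative ⇒ clockwise traversal).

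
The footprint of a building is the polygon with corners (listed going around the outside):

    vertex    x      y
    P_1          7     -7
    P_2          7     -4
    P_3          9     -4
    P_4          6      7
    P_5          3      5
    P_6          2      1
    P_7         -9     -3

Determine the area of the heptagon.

102.5

Σ = (21) + (8) + (87) + (9) + (-7) + (3) + (84) = 205
Area = |Σ|/2 = 102.5.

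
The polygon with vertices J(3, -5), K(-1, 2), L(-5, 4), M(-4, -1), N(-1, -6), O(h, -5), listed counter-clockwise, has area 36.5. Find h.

Write out the shoelace sum; only the two edges meeting at O involve h:
2·Area = [((-1)·(-5) − h·(-6)) + (h·(-5) − 3·(-5))] + 51
       = 1·h + 71 = 73
⇒ h = 2.

2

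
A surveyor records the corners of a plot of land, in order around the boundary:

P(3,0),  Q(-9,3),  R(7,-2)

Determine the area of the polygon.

6

P→Q: (3)(3) − (-9)(0) = 9
Q→R: (-9)(-2) − (7)(3) = -3
R→P: (7)(0) − (3)(-2) = 6
Σ = 12
Area = |Σ|/2 = 6.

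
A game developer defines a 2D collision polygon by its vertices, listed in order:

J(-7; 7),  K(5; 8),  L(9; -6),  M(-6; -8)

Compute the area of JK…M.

199.5

Apply the shoelace formula: 2A = Σ (x_i·y_{i+1} − x_{i+1}·y_i), indices taken mod 4.
Σ = (-91) + (-102) + (-108) + (-98) = -399
Area = |Σ|/2 = 199.5.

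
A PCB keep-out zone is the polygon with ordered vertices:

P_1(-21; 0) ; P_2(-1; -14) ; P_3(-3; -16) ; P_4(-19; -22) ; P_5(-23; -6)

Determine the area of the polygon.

Apply the surveyor's formula: 2A = Σ (x_i·y_{i+1} − x_{i+1}·y_i), indices taken mod 5.
Σ = (294) + (-26) + (-238) + (-392) + (-126) = -488
Area = |Σ|/2 = 244.

244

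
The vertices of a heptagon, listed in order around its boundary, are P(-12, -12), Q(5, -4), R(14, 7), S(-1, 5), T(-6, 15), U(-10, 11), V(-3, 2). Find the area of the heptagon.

Cross-terms: 108, 91, 77, 15, 84, 13, 60  ⇒  Σ = 448
Area = |Σ|/2 = 224.

224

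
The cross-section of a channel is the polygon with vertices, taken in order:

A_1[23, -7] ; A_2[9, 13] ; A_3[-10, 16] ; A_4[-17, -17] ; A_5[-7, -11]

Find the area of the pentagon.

724

Apply Gauss's area formula: 2A = Σ (x_i·y_{i+1} − x_{i+1}·y_i), indices taken mod 5.
Σ = (362) + (274) + (442) + (68) + (302) = 1448
Area = |Σ|/2 = 724.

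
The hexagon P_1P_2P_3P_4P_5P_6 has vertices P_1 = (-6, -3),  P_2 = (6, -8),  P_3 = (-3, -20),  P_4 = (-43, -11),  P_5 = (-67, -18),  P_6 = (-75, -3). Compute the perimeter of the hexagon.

|P_1P_2| = √((12)² + (-5)²) = √169 = 13
|P_2P_3| = √((-9)² + (-12)²) = √225 = 15
|P_3P_4| = √((-40)² + (9)²) = √1681 = 41
|P_4P_5| = √((-24)² + (-7)²) = √625 = 25
|P_5P_6| = √((-8)² + (15)²) = √289 = 17
|P_6P_1| = √((69)² + (0)²) = √4761 = 69
Perimeter = 13 + 15 + 41 + 25 + 17 + 69 = 180.

180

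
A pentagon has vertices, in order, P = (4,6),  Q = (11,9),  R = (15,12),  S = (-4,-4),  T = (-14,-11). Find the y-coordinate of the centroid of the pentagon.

Apply the shoelace formula. First the cross-terms c_i = x_i·y_{i+1} − x_{i+1}·y_i:
  -30, -3, -12, -12, -40  ⇒  2A = -97, A = -48.5.
Then Σ (y_i + y_{i+1})·c_i = -229, so ȳ = -229 / (6·(-48.5)) = 229/291.

229/291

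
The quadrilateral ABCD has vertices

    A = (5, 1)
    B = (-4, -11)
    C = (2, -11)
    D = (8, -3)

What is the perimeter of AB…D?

36

|AB| = √((-9)² + (-12)²) = √225 = 15
|BC| = √((6)² + (0)²) = √36 = 6
|CD| = √((6)² + (8)²) = √100 = 10
|DA| = √((-3)² + (4)²) = √25 = 5
Perimeter = 15 + 6 + 10 + 5 = 36.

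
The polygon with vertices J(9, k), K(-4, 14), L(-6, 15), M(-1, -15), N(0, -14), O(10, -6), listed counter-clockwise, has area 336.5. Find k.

Write out the shoelace sum; only the two edges meeting at J involve k:
2·Area = [(10·k − 9·(-6)) + (9·14 − (-4)·k)] + 283
       = 14·k + 463 = 673
⇒ k = 15.

15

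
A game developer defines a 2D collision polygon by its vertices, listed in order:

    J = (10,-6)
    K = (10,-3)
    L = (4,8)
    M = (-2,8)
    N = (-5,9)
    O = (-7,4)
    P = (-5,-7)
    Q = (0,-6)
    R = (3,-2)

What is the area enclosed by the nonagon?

Apply the shoelace (surveyor's) formula: 2A = Σ (x_i·y_{i+1} − x_{i+1}·y_i), indices taken mod 9.
Σ = (30) + (92) + (48) + (22) + (43) + (69) + (30) + (18) + (2) = 354
Area = |Σ|/2 = 177.

177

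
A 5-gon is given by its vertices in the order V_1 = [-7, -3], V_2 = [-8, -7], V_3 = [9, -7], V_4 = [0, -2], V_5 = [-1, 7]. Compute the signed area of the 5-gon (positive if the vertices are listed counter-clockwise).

Σ = (25) + (119) + (-18) + (-2) + (52) = 176
Signed area = Σ/2 = 88 (positive ⇒ counter-clockwise traversal).

88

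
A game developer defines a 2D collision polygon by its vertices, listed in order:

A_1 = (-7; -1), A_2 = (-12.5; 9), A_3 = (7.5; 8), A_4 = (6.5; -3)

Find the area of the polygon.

172.5

A_1→A_2: (-7)(9) − (-12.5)(-1) = -75.5
A_2→A_3: (-12.5)(8) − (7.5)(9) = -167.5
A_3→A_4: (7.5)(-3) − (6.5)(8) = -74.5
A_4→A_1: (6.5)(-1) − (-7)(-3) = -27.5
Σ = -345
Area = |Σ|/2 = 172.5.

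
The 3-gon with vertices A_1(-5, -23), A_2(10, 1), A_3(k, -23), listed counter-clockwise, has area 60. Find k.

-10

Write out the shoelace sum; only the two edges meeting at A_3 involve k:
2·Area = [(10·(-23) − k·1) + (k·(-23) − (-5)·(-23))] + 225
       = -24·k + -120 = 120
⇒ k = -10.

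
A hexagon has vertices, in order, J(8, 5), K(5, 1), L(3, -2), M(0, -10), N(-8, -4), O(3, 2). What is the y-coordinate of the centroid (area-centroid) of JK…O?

-3.2

Apply the shoelace (surveyor's) formula. First the cross-terms c_i = x_i·y_{i+1} − x_{i+1}·y_i:
  -17, -13, -30, -80, -4, -1  ⇒  2A = -145, A = -72.5.
Then Σ (y_i + y_{i+1})·c_i = 1392, so ȳ = 1392 / (6·(-72.5)) = -3.2.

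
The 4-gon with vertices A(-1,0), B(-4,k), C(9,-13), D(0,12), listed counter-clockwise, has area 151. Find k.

The doubled signed area Σ (x_i y_{i+1} − x_{i+1} y_i) is linear in k.
With k=0 it equals 172; the coefficient of k is -10 (from the two edges through B).
So -10·k + 172 = 2·151 = 302 ⇒ k = -13.

-13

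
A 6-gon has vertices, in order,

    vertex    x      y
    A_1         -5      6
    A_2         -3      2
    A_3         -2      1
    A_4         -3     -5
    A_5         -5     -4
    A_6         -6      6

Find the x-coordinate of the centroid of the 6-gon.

-70/17

Apply the shoelace formula. First the cross-terms c_i = x_i·y_{i+1} − x_{i+1}·y_i:
  8, 1, 13, -13, -54, -6  ⇒  2A = -51, A = -25.5.
Then Σ (x_i + x_{i+1})·c_i = 630, so x̄ = 630 / (6·(-25.5)) = -70/17.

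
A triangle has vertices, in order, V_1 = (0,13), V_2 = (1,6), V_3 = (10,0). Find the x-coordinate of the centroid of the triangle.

Apply the surveyor's formula. First the cross-terms c_i = x_i·y_{i+1} − x_{i+1}·y_i:
  -13, -60, 130  ⇒  2A = 57, A = 28.5.
Then Σ (x_i + x_{i+1})·c_i = 627, so x̄ = 627 / (6·28.5) = 11/3.

11/3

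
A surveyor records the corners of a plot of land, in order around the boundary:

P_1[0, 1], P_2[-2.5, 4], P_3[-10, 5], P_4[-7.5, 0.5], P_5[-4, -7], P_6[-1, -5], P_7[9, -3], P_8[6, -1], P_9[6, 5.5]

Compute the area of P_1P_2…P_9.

Apply the shoelace (surveyor's) formula: 2A = Σ (x_i·y_{i+1} − x_{i+1}·y_i), indices taken mod 9.
Σ = (2.5) + (27.5) + (32.5) + (54.5) + (13) + (48) + (9) + (39) + (6) = 232
Area = |Σ|/2 = 116.

116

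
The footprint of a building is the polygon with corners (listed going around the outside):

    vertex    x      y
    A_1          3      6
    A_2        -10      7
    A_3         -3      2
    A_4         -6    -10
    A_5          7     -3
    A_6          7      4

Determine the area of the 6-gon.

A_1→A_2: (3)(7) − (-10)(6) = 81
A_2→A_3: (-10)(2) − (-3)(7) = 1
A_3→A_4: (-3)(-10) − (-6)(2) = 42
A_4→A_5: (-6)(-3) − (7)(-10) = 88
A_5→A_6: (7)(4) − (7)(-3) = 49
A_6→A_1: (7)(6) − (3)(4) = 30
Σ = 291
Area = |Σ|/2 = 145.5.

145.5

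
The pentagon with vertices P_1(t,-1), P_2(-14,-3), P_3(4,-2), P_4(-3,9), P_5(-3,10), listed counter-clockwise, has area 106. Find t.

-12

The doubled signed area Σ (x_i y_{i+1} − x_{i+1} y_i) is linear in t.
With t=0 it equals 56; the coefficient of t is -13 (from the two edges through P_1).
So -13·t + 56 = 2·106 = 212 ⇒ t = -12.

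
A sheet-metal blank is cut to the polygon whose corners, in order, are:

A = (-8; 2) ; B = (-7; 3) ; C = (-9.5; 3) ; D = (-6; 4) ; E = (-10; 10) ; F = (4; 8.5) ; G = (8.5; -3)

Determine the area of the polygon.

129.375

Cross-terms: -10, 7.5, -20, -20, -125, -84.25, -7  ⇒  Σ = -258.75
Area = |Σ|/2 = 129.375.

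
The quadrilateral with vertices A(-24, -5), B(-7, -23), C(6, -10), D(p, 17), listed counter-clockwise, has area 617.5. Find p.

Write out the shoelace sum; only the two edges meeting at D involve p:
2·Area = [(6·17 − p·(-10)) + (p·(-5) − (-24)·17)] + 725
       = 5·p + 1235 = 1235
⇒ p = 0.

0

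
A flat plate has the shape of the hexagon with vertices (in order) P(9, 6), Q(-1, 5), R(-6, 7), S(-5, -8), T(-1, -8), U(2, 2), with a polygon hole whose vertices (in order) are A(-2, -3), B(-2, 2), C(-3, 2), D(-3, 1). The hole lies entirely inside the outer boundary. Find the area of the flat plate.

95.5

Outer boundary:
Σ = (51) + (23) + (83) + (32) + (14) + (-6) = 197
Area = |Σ|/2 = 98.5.
Hole:
Apply the surveyor's formula: 2A = Σ (x_i·y_{i+1} − x_{i+1}·y_i), indices taken mod 4.
Σ = (-10) + (2) + (3) + (11) = 6
Area = |Σ|/2 = 3.
Net area = 98.5 − 3 = 95.5.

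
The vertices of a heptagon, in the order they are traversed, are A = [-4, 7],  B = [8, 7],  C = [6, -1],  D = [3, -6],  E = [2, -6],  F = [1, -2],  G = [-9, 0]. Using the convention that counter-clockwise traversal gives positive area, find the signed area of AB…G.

Apply the shoelace formula: 2A = Σ (x_i·y_{i+1} − x_{i+1}·y_i), indices taken mod 7.
A→B: (-4)(7) − (8)(7) = -84
B→C: (8)(-1) − (6)(7) = -50
C→D: (6)(-6) − (3)(-1) = -33
D→E: (3)(-6) − (2)(-6) = -6
E→F: (2)(-2) − (1)(-6) = 2
F→G: (1)(0) − (-9)(-2) = -18
G→A: (-9)(7) − (-4)(0) = -63
Σ = -252
Signed area = Σ/2 = -126 (negative ⇒ clockwise traversal).

-126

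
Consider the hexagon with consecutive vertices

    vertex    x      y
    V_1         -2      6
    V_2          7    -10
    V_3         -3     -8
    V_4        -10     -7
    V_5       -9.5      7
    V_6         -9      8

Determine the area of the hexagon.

Σ = (-22) + (-86) + (-59) + (-136.5) + (-13) + (-38) = -354.5
Area = |Σ|/2 = 177.25.

177.25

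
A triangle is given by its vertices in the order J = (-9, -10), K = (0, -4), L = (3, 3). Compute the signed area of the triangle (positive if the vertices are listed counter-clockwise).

22.5

Σ = (36) + (12) + (-3) = 45
Signed area = Σ/2 = 22.5 (positive ⇒ counter-clockwise traversal).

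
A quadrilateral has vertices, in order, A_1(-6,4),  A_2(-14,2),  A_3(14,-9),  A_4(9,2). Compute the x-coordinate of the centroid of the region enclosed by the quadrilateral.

77/39

Apply the surveyor's formula. First the cross-terms c_i = x_i·y_{i+1} − x_{i+1}·y_i:
  44, 98, 109, 48  ⇒  2A = 299, A = 149.5.
Then Σ (x_i + x_{i+1})·c_i = 1771, so x̄ = 1771 / (6·149.5) = 77/39.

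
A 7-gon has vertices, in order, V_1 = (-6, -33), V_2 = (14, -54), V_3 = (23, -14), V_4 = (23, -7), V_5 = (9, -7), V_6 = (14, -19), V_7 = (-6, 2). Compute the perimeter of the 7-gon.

168

|V_1V_2| = √((20)² + (-21)²) = √841 = 29
|V_2V_3| = √((9)² + (40)²) = √1681 = 41
|V_3V_4| = √((0)² + (7)²) = √49 = 7
|V_4V_5| = √((-14)² + (0)²) = √196 = 14
|V_5V_6| = √((5)² + (-12)²) = √169 = 13
|V_6V_7| = √((-20)² + (21)²) = √841 = 29
|V_7V_1| = √((0)² + (-35)²) = √1225 = 35
Perimeter = 29 + 41 + 7 + 14 + 13 + 29 + 35 = 168.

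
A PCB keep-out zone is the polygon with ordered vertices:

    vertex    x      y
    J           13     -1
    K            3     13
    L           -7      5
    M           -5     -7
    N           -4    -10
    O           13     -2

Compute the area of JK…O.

262.5

Σ = (172) + (106) + (74) + (22) + (138) + (13) = 525
Area = |Σ|/2 = 262.5.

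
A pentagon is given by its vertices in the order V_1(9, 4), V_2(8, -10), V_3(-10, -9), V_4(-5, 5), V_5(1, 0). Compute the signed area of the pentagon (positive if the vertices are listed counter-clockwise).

Apply the shoelace formula: 2A = Σ (x_i·y_{i+1} − x_{i+1}·y_i), indices taken mod 5.
Σ = (-122) + (-172) + (-95) + (-5) + (4) = -390
Signed area = Σ/2 = -195 (negative ⇒ clockwise traversal).

-195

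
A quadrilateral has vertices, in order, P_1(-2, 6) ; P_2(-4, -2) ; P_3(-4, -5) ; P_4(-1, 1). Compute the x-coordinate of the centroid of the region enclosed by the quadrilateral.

Apply the shoelace (surveyor's) formula. First the cross-terms c_i = x_i·y_{i+1} − x_{i+1}·y_i:
  28, 12, -9, -4  ⇒  2A = 27, A = 13.5.
Then Σ (x_i + x_{i+1})·c_i = -207, so x̄ = -207 / (6·13.5) = -23/9.

-23/9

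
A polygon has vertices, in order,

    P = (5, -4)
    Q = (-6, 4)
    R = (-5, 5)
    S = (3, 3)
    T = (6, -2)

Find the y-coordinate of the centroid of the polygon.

45/41

Apply the surveyor's formula. First the cross-terms c_i = x_i·y_{i+1} − x_{i+1}·y_i:
  -4, -10, -30, -24, -14  ⇒  2A = -82, A = -41.
Then Σ (y_i + y_{i+1})·c_i = -270, so ȳ = -270 / (6·(-41)) = 45/41.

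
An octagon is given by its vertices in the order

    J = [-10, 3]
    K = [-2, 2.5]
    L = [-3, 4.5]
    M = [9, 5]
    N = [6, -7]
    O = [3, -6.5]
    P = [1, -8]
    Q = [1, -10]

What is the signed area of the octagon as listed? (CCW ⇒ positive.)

-151.75

Apply the surveyor's formula: 2A = Σ (x_i·y_{i+1} − x_{i+1}·y_i), indices taken mod 8.
J→K: (-10)(2.5) − (-2)(3) = -19
K→L: (-2)(4.5) − (-3)(2.5) = -1.5
L→M: (-3)(5) − (9)(4.5) = -55.5
M→N: (9)(-7) − (6)(5) = -93
N→O: (6)(-6.5) − (3)(-7) = -18
O→P: (3)(-8) − (1)(-6.5) = -17.5
P→Q: (1)(-10) − (1)(-8) = -2
Q→J: (1)(3) − (-10)(-10) = -97
Σ = -303.5
Signed area = Σ/2 = -151.75 (negative ⇒ clockwise traversal).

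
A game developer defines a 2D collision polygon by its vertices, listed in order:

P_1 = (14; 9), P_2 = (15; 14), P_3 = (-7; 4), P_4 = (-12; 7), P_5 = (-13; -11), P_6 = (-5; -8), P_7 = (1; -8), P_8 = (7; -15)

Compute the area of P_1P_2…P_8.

426

Apply the surveyor's formula: 2A = Σ (x_i·y_{i+1} − x_{i+1}·y_i), indices taken mod 8.
Σ = (61) + (158) + (-1) + (223) + (49) + (48) + (41) + (273) = 852
Area = |Σ|/2 = 426.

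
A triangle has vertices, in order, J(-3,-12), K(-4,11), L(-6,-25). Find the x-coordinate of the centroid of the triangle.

Apply Gauss's area formula. First the cross-terms c_i = x_i·y_{i+1} − x_{i+1}·y_i:
  -81, 166, -3  ⇒  2A = 82, A = 41.
Then Σ (x_i + x_{i+1})·c_i = -1066, so x̄ = -1066 / (6·41) = -13/3.

-13/3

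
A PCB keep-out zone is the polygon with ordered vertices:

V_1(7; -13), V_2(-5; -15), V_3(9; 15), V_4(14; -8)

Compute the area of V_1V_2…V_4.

259

Σ = (-170) + (60) + (-282) + (-126) = -518
Area = |Σ|/2 = 259.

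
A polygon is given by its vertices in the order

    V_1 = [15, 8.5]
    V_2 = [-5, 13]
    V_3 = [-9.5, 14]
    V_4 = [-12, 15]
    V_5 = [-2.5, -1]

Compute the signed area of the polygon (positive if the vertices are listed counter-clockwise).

179.875

Apply the shoelace (surveyor's) formula: 2A = Σ (x_i·y_{i+1} − x_{i+1}·y_i), indices taken mod 5.
Cross-terms: 237.5, 53.5, 25.5, 49.5, -6.25  ⇒  Σ = 359.75
Signed area = Σ/2 = 179.875 (positive ⇒ counter-clockwise traversal).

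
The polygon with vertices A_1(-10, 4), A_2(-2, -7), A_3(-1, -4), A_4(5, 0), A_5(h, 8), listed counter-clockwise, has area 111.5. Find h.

1

Write out the shoelace sum; only the two edges meeting at A_5 involve h:
2·Area = [(5·8 − h·0) + (h·4 − (-10)·8)] + 99
       = 4·h + 219 = 223
⇒ h = 1.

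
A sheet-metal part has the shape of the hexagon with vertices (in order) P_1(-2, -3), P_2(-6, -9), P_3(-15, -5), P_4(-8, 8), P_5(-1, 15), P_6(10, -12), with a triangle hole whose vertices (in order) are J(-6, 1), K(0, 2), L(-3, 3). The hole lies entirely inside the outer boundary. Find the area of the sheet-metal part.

Outer boundary:
Apply Gauss's area formula: 2A = Σ (x_i·y_{i+1} − x_{i+1}·y_i), indices taken mod 6.
P_1→P_2: (-2)(-9) − (-6)(-3) = 0
P_2→P_3: (-6)(-5) − (-15)(-9) = -105
P_3→P_4: (-15)(8) − (-8)(-5) = -160
P_4→P_5: (-8)(15) − (-1)(8) = -112
P_5→P_6: (-1)(-12) − (10)(15) = -138
P_6→P_1: (10)(-3) − (-2)(-12) = -54
Σ = -569
Area = |Σ|/2 = 284.5.
Hole:
Apply the surveyor's formula: 2A = Σ (x_i·y_{i+1} − x_{i+1}·y_i), indices taken mod 3.
Cross-terms: -12, 6, 15  ⇒  Σ = 9
Area = |Σ|/2 = 4.5.
Net area = 284.5 − 4.5 = 280.

280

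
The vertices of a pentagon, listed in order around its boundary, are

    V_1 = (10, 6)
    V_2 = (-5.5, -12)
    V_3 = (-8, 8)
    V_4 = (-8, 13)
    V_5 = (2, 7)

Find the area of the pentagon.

203.5

Apply the shoelace (surveyor's) formula: 2A = Σ (x_i·y_{i+1} − x_{i+1}·y_i), indices taken mod 5.
Σ = (-87) + (-140) + (-40) + (-82) + (-58) = -407
Area = |Σ|/2 = 203.5.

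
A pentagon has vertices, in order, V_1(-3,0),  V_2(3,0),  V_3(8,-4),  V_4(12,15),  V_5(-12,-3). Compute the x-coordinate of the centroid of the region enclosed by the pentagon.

1121/291

Apply the shoelace formula. First the cross-terms c_i = x_i·y_{i+1} − x_{i+1}·y_i:
  0, -12, 168, 144, -9  ⇒  2A = 291, A = 145.5.
Then Σ (x_i + x_{i+1})·c_i = 3363, so x̄ = 3363 / (6·145.5) = 1121/291.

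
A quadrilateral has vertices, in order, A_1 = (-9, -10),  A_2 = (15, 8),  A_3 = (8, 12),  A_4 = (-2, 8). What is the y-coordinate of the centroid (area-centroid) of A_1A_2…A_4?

10/3

Apply Gauss's area formula. First the cross-terms c_i = x_i·y_{i+1} − x_{i+1}·y_i:
  78, 116, 88, 92  ⇒  2A = 374, A = 187.
Then Σ (y_i + y_{i+1})·c_i = 3740, so ȳ = 3740 / (6·187) = 10/3.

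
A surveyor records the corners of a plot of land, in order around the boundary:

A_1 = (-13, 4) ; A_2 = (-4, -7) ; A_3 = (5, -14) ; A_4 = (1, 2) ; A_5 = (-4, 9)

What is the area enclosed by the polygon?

170

A_1→A_2: (-13)(-7) − (-4)(4) = 107
A_2→A_3: (-4)(-14) − (5)(-7) = 91
A_3→A_4: (5)(2) − (1)(-14) = 24
A_4→A_5: (1)(9) − (-4)(2) = 17
A_5→A_1: (-4)(4) − (-13)(9) = 101
Σ = 340
Area = |Σ|/2 = 170.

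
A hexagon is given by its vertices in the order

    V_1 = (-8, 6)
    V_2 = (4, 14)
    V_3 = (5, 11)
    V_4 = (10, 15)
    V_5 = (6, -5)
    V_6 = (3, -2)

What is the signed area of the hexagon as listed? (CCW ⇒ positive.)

-166

Apply the surveyor's formula: 2A = Σ (x_i·y_{i+1} − x_{i+1}·y_i), indices taken mod 6.
Cross-terms: -136, -26, -35, -140, 3, 2  ⇒  Σ = -332
Signed area = Σ/2 = -166 (negative ⇒ clockwise traversal).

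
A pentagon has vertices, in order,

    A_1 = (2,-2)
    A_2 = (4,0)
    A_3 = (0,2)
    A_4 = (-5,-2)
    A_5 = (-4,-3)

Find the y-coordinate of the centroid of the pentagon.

-35/47

Apply the surveyor's formula. First the cross-terms c_i = x_i·y_{i+1} − x_{i+1}·y_i:
  8, 8, 10, 7, 14  ⇒  2A = 47, A = 23.5.
Then Σ (y_i + y_{i+1})·c_i = -105, so ȳ = -105 / (6·23.5) = -35/47.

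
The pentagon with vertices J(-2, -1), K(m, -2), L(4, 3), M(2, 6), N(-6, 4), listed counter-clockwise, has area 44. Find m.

0

The doubled signed area Σ (x_i y_{i+1} − x_{i+1} y_i) is linear in m.
With m=0 it equals 88; the coefficient of m is 4 (from the two edges through K).
So 4·m + 88 = 2·44 = 88 ⇒ m = 0.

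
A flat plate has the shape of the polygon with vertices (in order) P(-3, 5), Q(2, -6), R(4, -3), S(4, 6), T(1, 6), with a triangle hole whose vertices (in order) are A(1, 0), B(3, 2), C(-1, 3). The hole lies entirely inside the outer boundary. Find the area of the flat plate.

46.5

Outer boundary:
Apply the surveyor's formula: 2A = Σ (x_i·y_{i+1} − x_{i+1}·y_i), indices taken mod 5.
P→Q: (-3)(-6) − (2)(5) = 8
Q→R: (2)(-3) − (4)(-6) = 18
R→S: (4)(6) − (4)(-3) = 36
S→T: (4)(6) − (1)(6) = 18
T→P: (1)(5) − (-3)(6) = 23
Σ = 103
Area = |Σ|/2 = 51.5.
Hole:
Σ = (2) + (11) + (-3) = 10
Area = |Σ|/2 = 5.
Net area = 51.5 − 5 = 46.5.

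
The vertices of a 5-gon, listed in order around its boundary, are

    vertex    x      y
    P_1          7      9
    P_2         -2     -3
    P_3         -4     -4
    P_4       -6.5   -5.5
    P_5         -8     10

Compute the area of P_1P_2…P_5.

131

Σ = (-3) + (-4) + (-4) + (-109) + (-142) = -262
Area = |Σ|/2 = 131.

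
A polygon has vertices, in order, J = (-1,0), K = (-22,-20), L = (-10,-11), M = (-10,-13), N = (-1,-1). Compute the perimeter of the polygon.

|JK| = √((-21)² + (-20)²) = √841 = 29
|KL| = √((12)² + (9)²) = √225 = 15
|LM| = √((0)² + (-2)²) = √4 = 2
|MN| = √((9)² + (12)²) = √225 = 15
|NJ| = √((0)² + (1)²) = √1 = 1
Perimeter = 29 + 15 + 2 + 15 + 1 = 62.

62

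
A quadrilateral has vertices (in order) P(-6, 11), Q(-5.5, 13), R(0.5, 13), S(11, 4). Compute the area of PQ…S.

45.75

Apply the shoelace (surveyor's) formula: 2A = Σ (x_i·y_{i+1} − x_{i+1}·y_i), indices taken mod 4.
P→Q: (-6)(13) − (-5.5)(11) = -17.5
Q→R: (-5.5)(13) − (0.5)(13) = -78
R→S: (0.5)(4) − (11)(13) = -141
S→P: (11)(11) − (-6)(4) = 145
Σ = -91.5
Area = |Σ|/2 = 45.75.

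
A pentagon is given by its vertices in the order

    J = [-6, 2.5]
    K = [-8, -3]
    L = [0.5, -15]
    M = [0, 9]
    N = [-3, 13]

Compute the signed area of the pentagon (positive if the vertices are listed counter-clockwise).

130.75

Apply Gauss's area formula: 2A = Σ (x_i·y_{i+1} − x_{i+1}·y_i), indices taken mod 5.
J→K: (-6)(-3) − (-8)(2.5) = 38
K→L: (-8)(-15) − (0.5)(-3) = 121.5
L→M: (0.5)(9) − (0)(-15) = 4.5
M→N: (0)(13) − (-3)(9) = 27
N→J: (-3)(2.5) − (-6)(13) = 70.5
Σ = 261.5
Signed area = Σ/2 = 130.75 (positive ⇒ counter-clockwise traversal).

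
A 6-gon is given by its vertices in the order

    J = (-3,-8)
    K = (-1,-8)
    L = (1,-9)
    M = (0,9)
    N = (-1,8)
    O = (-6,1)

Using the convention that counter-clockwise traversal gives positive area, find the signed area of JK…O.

74.5

Σ = (16) + (17) + (9) + (9) + (47) + (51) = 149
Signed area = Σ/2 = 74.5 (positive ⇒ counter-clockwise traversal).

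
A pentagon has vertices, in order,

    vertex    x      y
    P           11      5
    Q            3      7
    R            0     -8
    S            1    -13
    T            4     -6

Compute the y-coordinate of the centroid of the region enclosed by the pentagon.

-60/89

Apply the surveyor's formula. First the cross-terms c_i = x_i·y_{i+1} − x_{i+1}·y_i:
  62, -24, 8, 46, 86  ⇒  2A = 178, A = 89.
Then Σ (y_i + y_{i+1})·c_i = -360, so ȳ = -360 / (6·89) = -60/89.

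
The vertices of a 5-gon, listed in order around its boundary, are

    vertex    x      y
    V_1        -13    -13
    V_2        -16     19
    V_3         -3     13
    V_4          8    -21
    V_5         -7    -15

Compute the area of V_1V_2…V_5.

509

Apply the shoelace (surveyor's) formula: 2A = Σ (x_i·y_{i+1} − x_{i+1}·y_i), indices taken mod 5.
Cross-terms: -455, -151, -41, -267, -104  ⇒  Σ = -1018
Area = |Σ|/2 = 509.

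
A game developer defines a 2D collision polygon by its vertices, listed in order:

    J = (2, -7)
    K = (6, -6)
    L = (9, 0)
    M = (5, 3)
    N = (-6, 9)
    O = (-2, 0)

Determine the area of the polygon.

103

Apply the shoelace formula: 2A = Σ (x_i·y_{i+1} − x_{i+1}·y_i), indices taken mod 6.
Cross-terms: 30, 54, 27, 63, 18, 14  ⇒  Σ = 206
Area = |Σ|/2 = 103.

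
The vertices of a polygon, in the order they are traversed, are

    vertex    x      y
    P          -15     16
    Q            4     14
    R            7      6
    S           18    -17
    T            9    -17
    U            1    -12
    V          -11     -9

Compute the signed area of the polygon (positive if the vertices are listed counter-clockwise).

Apply Gauss's area formula: 2A = Σ (x_i·y_{i+1} − x_{i+1}·y_i), indices taken mod 7.
P→Q: (-15)(14) − (4)(16) = -274
Q→R: (4)(6) − (7)(14) = -74
R→S: (7)(-17) − (18)(6) = -227
S→T: (18)(-17) − (9)(-17) = -153
T→U: (9)(-12) − (1)(-17) = -91
U→V: (1)(-9) − (-11)(-12) = -141
V→P: (-11)(16) − (-15)(-9) = -311
Σ = -1271
Signed area = Σ/2 = -635.5 (negative ⇒ clockwise traversal).

-635.5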